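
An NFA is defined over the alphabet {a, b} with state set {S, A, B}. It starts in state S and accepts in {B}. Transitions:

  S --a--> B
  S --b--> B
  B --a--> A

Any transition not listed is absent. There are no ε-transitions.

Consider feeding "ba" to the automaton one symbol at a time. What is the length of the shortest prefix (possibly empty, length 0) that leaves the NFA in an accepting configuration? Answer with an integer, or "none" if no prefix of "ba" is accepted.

Start in {S}.
Read 'b': {S} → {B}.
None of the earlier sets intersect F, but {B} does.

1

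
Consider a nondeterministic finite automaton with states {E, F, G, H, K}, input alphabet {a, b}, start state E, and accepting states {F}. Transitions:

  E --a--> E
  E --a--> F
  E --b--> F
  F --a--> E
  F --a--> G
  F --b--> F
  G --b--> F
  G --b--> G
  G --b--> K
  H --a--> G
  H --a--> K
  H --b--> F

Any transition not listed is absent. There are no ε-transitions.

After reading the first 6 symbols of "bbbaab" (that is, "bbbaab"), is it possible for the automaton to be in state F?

Yes

Start in {E}.
Read 'b': E→{F}; now {F}.
Read 'b': F→{F}; now {F}.
Read 'b': F→{F}; now {F}.
Read 'a': F→{E, G}; now {E, G}.
Read 'a': E→{E, F}, G→∅; now {E, F}.
Read 'b': E→{F}, F→{F}; now {F}.
State F is in {F}.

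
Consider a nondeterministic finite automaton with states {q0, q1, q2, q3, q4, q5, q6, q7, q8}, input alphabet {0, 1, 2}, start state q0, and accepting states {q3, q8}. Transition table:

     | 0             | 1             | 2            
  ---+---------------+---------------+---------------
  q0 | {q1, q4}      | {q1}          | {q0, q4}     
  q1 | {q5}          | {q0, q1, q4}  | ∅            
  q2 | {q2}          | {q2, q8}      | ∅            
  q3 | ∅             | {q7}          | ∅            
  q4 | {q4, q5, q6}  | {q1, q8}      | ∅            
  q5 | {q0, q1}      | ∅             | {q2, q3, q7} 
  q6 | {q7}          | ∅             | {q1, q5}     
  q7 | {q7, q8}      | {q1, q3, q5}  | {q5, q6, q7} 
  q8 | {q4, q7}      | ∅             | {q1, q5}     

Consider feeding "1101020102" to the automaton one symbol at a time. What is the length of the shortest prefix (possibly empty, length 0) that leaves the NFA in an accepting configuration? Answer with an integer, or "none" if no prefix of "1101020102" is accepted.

4

Start in {q0}.
Read '1': q0→{q1}; now {q1}.
Read '1': q1→{q0, q1, q4}; now {q0, q1, q4}.
Read '0': q0→{q1, q4}, q1→{q5}, q4→{q4, q5, q6}; now {q1, q4, q5, q6}.
Read '1': q1→{q0, q1, q4}, q4→{q1, q8}, q5→∅, q6→∅; now {q0, q1, q4, q8}.
None of the earlier sets intersect F, but {q0, q1, q4, q8} does.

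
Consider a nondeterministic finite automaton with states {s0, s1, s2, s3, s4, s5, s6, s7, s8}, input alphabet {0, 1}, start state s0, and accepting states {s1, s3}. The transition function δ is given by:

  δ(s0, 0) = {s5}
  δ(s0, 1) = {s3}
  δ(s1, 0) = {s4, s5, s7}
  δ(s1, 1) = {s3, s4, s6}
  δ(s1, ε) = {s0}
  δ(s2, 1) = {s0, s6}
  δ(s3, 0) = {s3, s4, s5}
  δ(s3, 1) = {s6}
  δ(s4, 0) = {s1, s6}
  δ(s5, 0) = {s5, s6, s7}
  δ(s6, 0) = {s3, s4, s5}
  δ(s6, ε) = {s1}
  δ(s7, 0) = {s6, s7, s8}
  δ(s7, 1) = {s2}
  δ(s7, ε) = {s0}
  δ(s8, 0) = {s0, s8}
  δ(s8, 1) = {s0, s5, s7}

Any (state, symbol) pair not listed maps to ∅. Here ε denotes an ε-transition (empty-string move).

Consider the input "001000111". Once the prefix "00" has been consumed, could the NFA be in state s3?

No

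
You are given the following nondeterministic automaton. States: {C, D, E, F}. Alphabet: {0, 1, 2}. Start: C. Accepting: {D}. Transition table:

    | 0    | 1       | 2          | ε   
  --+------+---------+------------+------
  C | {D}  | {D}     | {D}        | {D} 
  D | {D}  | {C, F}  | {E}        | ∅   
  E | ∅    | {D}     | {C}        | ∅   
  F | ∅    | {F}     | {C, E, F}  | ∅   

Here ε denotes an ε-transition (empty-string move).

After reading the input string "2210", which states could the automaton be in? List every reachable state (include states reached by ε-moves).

{D}

Start: ε-closure({C}) = {C, D}.
Read '2': C→{D}, D→{E}; now {D, E}.
Read '2': D→{E}, E→{C}; union {C, E}; ε-closure = {C, D, E}.
Read '1': C→{D}, D→{C, F}, E→{D}; now {C, D, F}.
Read '0': C→{D}, D→{D}, F→∅; now {D}.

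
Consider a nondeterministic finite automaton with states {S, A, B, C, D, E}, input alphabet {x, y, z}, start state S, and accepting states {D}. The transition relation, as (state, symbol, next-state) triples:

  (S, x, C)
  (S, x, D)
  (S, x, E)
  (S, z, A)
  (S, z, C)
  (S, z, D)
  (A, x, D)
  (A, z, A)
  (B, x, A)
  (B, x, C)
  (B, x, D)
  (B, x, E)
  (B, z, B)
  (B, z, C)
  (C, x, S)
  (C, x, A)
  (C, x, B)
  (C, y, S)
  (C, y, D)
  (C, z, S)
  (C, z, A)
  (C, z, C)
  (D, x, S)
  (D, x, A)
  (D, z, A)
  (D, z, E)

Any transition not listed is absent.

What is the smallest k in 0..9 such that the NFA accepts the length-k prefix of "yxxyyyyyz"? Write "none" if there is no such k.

Start in {S}.
Read 'y': S→∅; now ∅.
The set is empty and remains empty for the remaining 8 symbols.
No reachable set along the way intersects F.

none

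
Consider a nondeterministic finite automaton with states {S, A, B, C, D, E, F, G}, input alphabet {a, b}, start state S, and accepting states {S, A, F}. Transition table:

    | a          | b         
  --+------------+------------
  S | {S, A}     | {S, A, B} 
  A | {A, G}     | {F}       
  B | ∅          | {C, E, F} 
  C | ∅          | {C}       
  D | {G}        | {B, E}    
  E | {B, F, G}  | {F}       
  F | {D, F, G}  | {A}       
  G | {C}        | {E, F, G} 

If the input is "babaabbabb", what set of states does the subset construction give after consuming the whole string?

Start in {S}.
Read 'b': {S} → {S, A, B}.
Read 'a': {S, A, B} → {S, A, G}.
Read 'b': {S, A, G} → {S, A, B, E, F, G}.
Read 'a': {S, A, B, E, F, G} → {S, A, B, C, D, F, G}.
Read 'a': {S, A, B, C, D, F, G} → {S, A, C, D, F, G}.
Read 'b': {S, A, C, D, F, G} → {S, A, B, C, E, F, G}.
Read 'b': {S, A, B, C, E, F, G} → {S, A, B, C, E, F, G}.
Read 'a': {S, A, B, C, E, F, G} → {S, A, B, C, D, F, G}.
Read 'b': {S, A, B, C, D, F, G} → {S, A, B, C, E, F, G}.
Read 'b': {S, A, B, C, E, F, G} → {S, A, B, C, E, F, G}.

{S, A, B, C, E, F, G}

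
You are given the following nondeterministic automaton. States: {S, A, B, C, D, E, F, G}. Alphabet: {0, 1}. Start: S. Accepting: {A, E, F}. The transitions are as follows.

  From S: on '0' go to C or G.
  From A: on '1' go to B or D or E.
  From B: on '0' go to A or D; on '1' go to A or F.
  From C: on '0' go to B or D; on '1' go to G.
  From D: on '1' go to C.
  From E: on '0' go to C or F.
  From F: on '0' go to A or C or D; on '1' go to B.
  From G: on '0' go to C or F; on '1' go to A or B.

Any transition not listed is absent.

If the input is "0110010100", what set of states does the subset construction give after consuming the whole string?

Start in {S}.
Read '0': {S} → {C, G}.
Read '1': {C, G} → {A, B, G}.
Read '1': {A, B, G} → {A, B, D, E, F}.
Read '0': {A, B, D, E, F} → {A, C, D, F}.
Read '0': {A, C, D, F} → {A, B, C, D}.
Read '1': {A, B, C, D} → {A, B, C, D, E, F, G}.
Read '0': {A, B, C, D, E, F, G} → {A, B, C, D, F}.
Read '1': {A, B, C, D, F} → {A, B, C, D, E, F, G}.
Read '0': {A, B, C, D, E, F, G} → {A, B, C, D, F}.
Read '0': {A, B, C, D, F} → {A, B, C, D}.

{A, B, C, D}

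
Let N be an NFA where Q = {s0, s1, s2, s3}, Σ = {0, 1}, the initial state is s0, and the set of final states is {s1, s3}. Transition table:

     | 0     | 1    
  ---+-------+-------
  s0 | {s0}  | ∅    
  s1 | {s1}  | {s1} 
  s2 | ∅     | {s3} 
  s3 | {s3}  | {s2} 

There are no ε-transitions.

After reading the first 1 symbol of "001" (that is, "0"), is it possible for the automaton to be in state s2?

Start in {s0}.
Read '0': s0→{s0}; now {s0}.
State s2 is not in {s0}.

No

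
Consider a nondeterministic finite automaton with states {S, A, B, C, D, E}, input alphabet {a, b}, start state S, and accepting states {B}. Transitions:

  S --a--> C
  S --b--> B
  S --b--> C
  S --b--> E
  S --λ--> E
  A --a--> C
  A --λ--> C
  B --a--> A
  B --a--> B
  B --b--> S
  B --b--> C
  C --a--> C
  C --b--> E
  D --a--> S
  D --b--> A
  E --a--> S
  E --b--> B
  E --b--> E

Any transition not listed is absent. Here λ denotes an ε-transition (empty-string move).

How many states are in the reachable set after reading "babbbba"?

5

Start: ε-closure({S}) = {S, E}.
Read 'b': S→{B, C, E}, E→{B, E}; now {B, C, E}.
Read 'a': B→{A, B}, C→{C}, E→{S}; union {S, A, B, C}; ε-closure = {S, A, B, C, E}.
Read 'b': S→{B, C, E}, A→∅, B→{S, C}, C→{E}, E→{B, E}; now {S, B, C, E}.
Read 'b': S→{B, C, E}, B→{S, C}, C→{E}, E→{B, E}; now {S, B, C, E}.
Read 'b': S→{B, C, E}, B→{S, C}, C→{E}, E→{B, E}; now {S, B, C, E}.
Read 'b': S→{B, C, E}, B→{S, C}, C→{E}, E→{B, E}; now {S, B, C, E}.
Read 'a': S→{C}, B→{A, B}, C→{C}, E→{S}; union {S, A, B, C}; ε-closure = {S, A, B, C, E}.
That set has 5 states.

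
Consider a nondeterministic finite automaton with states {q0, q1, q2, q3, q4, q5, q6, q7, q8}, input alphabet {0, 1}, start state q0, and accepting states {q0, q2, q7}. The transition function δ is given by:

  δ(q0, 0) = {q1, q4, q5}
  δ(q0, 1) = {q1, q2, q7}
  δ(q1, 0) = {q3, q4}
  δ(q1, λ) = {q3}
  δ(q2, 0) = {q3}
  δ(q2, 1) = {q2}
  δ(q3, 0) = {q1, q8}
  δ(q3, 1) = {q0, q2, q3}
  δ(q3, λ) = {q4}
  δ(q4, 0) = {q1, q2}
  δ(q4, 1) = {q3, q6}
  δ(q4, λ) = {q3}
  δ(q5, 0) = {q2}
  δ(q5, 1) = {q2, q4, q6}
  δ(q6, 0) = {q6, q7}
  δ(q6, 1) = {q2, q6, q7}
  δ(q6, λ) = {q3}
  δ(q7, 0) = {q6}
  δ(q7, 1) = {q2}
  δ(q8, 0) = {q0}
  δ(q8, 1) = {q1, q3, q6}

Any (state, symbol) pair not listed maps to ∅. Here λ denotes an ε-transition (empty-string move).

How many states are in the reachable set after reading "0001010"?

8

Start in {q0}.
Read '0': {q0} → {q1, q3, q4, q5}.
Read '0': {q1, q3, q4, q5} → {q1, q2, q3, q4, q8}.
Read '0': {q1, q2, q3, q4, q8} → {q0, q1, q2, q3, q4, q8}.
Read '1': {q0, q1, q2, q3, q4, q8} → {q0, q1, q2, q3, q4, q6, q7}.
Read '0': {q0, q1, q2, q3, q4, q6, q7} → {q1, q2, q3, q4, q5, q6, q7, q8}.
Read '1': {q1, q2, q3, q4, q5, q6, q7, q8} → {q0, q1, q2, q3, q4, q6, q7}.
Read '0': {q0, q1, q2, q3, q4, q6, q7} → {q1, q2, q3, q4, q5, q6, q7, q8}.
That set has 8 states.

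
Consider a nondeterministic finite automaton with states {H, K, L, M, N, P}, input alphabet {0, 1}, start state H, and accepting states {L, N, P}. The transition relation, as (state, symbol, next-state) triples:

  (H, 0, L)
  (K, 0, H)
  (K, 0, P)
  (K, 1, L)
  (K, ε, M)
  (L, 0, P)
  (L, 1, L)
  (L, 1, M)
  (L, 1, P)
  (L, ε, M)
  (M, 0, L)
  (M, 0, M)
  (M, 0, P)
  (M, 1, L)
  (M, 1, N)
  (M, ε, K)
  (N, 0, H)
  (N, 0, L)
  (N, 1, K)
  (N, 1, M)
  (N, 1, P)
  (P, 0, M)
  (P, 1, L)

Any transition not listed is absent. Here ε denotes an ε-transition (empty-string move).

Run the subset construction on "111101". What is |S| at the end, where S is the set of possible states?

0

Start in {H}.
Read '1': {H} → ∅.
The set is empty and remains empty for the remaining 5 symbols.
That set has 0 states.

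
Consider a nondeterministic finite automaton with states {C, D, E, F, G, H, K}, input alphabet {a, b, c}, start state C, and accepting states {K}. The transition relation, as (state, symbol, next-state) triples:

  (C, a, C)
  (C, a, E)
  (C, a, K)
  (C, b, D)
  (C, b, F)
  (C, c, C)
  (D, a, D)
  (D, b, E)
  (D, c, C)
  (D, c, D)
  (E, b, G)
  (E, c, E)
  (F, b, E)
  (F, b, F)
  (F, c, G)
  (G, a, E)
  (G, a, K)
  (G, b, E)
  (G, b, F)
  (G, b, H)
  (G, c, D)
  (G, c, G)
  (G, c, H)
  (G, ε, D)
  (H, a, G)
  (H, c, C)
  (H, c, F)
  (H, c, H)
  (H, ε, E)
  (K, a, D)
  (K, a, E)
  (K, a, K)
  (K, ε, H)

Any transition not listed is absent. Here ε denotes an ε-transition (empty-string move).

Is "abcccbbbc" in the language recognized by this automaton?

Start in {C}.
Read 'a': {C} → {C, E, H, K}.
Read 'b': {C, E, H, K} → {D, F, G}.
Read 'c': {D, F, G} → {C, D, E, G, H}.
Read 'c': {C, D, E, G, H} → {C, D, E, F, G, H}.
Read 'c': {C, D, E, F, G, H} → {C, D, E, F, G, H}.
Read 'b': {C, D, E, F, G, H} → {D, E, F, G, H}.
Read 'b': {D, E, F, G, H} → {D, E, F, G, H}.
Read 'b': {D, E, F, G, H} → {D, E, F, G, H}.
Read 'c': {D, E, F, G, H} → {C, D, E, F, G, H}.
The final set {C, D, E, F, G, H} contains no accepting state.

No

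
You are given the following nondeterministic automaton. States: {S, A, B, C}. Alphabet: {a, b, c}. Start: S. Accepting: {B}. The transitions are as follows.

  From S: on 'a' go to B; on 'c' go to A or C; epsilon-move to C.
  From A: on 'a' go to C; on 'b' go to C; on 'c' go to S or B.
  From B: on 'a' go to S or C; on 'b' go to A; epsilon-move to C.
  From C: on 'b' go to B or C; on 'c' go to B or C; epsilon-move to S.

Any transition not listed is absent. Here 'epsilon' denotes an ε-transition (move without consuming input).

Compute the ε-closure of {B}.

Begin with {B}.
ε-move B → C; add C.
ε-move C → S; add S.

{S, B, C}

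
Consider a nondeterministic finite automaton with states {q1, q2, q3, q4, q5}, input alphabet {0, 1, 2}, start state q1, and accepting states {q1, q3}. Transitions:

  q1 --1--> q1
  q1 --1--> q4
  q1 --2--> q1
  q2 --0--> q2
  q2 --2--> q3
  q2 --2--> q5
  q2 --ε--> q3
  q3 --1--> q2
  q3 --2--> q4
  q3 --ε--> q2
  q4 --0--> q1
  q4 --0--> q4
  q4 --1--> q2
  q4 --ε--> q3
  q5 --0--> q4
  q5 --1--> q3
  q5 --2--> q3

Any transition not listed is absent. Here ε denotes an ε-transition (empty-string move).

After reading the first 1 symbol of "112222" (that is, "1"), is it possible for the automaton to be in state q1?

Yes

Start in {q1}.
Read '1': q1→{q1, q4}; union {q1, q4}; ε-closure = {q1, q2, q3, q4}.
State q1 is in {q1, q2, q3, q4}.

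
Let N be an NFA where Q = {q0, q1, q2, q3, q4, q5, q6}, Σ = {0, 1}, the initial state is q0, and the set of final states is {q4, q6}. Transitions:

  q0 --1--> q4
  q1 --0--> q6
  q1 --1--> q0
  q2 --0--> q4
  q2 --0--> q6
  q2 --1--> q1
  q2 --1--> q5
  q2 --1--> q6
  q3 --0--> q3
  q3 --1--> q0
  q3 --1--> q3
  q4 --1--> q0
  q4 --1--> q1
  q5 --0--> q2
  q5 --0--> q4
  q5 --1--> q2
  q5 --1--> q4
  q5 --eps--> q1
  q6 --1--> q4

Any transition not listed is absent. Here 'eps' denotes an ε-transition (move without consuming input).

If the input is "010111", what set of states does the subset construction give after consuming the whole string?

Start in {q0}.
Read '0': q0→∅; now ∅.
The set is empty and remains empty for the remaining 5 symbols.

∅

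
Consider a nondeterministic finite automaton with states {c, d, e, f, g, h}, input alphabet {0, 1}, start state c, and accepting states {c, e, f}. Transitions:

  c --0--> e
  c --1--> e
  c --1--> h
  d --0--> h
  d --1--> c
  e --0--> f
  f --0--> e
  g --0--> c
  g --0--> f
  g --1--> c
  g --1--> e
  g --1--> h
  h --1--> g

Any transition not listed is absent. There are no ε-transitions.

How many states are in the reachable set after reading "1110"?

Start in {c}.
Read '1': {c} → {e, h}.
Read '1': {e, h} → {g}.
Read '1': {g} → {c, e, h}.
Read '0': {c, e, h} → {e, f}.
That set has 2 states.

2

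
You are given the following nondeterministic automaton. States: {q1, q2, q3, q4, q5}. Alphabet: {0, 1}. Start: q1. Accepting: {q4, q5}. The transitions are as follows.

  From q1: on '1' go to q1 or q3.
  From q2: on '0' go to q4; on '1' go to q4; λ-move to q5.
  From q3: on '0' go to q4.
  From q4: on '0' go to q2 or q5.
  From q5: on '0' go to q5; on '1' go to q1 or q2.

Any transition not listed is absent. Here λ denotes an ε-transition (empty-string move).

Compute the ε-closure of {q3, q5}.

{q3, q5}

Begin with {q3, q5}.
No ε-moves leave this set, so the closure equals the set itself.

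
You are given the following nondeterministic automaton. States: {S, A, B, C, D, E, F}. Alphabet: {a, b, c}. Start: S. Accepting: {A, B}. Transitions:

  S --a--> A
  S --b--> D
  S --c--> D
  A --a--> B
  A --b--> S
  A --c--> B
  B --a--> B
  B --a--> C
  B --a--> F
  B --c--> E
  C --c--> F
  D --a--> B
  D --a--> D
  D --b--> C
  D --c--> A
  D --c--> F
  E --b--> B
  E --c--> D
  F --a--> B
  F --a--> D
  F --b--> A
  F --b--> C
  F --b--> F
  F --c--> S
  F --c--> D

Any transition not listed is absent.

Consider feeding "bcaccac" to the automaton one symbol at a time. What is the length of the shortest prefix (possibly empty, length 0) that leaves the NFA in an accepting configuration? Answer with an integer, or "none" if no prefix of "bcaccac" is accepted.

2

Start in {S}.
Read 'b': S→{D}; now {D}.
Read 'c': D→{A, F}; now {A, F}.
None of the earlier sets intersect F, but {A, F} does.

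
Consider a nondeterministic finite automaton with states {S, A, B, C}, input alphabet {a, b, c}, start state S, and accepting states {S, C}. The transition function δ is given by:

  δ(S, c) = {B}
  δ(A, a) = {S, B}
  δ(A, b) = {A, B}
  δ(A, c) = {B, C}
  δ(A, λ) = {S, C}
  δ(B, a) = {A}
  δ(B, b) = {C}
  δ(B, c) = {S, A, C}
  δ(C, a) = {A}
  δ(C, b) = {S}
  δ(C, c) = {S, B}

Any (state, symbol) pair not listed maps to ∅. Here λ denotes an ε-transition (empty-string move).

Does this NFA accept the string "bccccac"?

No

Start in {S}.
Read 'b': S→∅; now ∅.
The set is empty and remains empty for the remaining 6 symbols.
The final set ∅ contains no accepting state.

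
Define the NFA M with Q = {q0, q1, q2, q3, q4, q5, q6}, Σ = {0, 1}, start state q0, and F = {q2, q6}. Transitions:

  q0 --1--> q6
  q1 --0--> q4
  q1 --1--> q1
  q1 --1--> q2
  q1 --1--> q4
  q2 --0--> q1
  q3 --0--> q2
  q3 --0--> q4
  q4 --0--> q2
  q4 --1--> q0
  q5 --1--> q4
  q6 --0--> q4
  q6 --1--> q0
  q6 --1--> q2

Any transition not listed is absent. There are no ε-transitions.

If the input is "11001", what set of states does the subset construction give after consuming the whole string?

{q0}

Start in {q0}.
Read '1': q0→{q6}; now {q6}.
Read '1': q6→{q0, q2}; now {q0, q2}.
Read '0': q0→∅, q2→{q1}; now {q1}.
Read '0': q1→{q4}; now {q4}.
Read '1': q4→{q0}; now {q0}.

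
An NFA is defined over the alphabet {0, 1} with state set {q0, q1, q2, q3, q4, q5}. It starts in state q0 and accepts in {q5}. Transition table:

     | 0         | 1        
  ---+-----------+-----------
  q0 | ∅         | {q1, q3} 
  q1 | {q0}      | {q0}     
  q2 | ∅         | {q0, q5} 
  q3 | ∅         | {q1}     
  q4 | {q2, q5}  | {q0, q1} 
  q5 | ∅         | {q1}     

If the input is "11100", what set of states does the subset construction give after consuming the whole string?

Start in {q0}.
Read '1': q0→{q1, q3}; now {q1, q3}.
Read '1': q1→{q0}, q3→{q1}; now {q0, q1}.
Read '1': q0→{q1, q3}, q1→{q0}; now {q0, q1, q3}.
Read '0': q0→∅, q1→{q0}, q3→∅; now {q0}.
Read '0': q0→∅; now ∅.

∅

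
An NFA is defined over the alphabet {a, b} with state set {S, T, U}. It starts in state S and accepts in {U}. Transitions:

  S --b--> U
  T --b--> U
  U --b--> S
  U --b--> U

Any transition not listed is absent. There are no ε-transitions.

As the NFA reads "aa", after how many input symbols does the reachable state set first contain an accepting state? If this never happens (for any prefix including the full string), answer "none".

Start in {S}.
Read 'a': S→∅; now ∅.
The set is empty and remains empty for the remaining 1 symbol.
No reachable set along the way intersects F.

none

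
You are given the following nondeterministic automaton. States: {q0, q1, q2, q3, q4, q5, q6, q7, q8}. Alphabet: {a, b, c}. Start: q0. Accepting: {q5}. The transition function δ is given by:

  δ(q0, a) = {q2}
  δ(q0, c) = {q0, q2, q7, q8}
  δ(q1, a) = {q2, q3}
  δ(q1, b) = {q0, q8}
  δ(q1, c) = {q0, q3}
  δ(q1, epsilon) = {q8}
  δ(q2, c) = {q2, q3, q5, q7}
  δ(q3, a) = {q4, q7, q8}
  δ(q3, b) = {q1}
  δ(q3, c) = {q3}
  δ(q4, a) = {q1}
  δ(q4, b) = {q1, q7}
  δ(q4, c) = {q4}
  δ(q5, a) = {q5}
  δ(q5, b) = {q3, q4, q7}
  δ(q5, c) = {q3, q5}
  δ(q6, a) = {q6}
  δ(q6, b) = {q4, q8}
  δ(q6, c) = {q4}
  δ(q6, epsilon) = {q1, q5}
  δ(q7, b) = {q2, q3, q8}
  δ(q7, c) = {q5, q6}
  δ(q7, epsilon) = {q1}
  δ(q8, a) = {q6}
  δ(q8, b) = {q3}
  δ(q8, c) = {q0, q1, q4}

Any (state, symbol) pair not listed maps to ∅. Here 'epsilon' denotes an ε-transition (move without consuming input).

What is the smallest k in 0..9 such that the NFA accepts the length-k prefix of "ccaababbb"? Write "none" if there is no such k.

Start in {q0}.
Read 'c': {q0} → {q0, q1, q2, q7, q8}.
Read 'c': {q0, q1, q2, q7, q8} → {q0, q1, q2, q3, q4, q5, q6, q7, q8}.
None of the earlier sets intersect F, but {q0, q1, q2, q3, q4, q5, q6, q7, q8} does.

2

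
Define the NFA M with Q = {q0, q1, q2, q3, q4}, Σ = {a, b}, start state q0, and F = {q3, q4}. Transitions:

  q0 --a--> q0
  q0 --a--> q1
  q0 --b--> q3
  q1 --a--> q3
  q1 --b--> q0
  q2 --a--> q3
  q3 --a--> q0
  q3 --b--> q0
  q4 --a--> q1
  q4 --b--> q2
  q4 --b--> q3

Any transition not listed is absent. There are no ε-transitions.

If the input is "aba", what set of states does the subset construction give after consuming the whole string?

{q0, q1}

Start in {q0}.
Read 'a': {q0} → {q0, q1}.
Read 'b': {q0, q1} → {q0, q3}.
Read 'a': {q0, q3} → {q0, q1}.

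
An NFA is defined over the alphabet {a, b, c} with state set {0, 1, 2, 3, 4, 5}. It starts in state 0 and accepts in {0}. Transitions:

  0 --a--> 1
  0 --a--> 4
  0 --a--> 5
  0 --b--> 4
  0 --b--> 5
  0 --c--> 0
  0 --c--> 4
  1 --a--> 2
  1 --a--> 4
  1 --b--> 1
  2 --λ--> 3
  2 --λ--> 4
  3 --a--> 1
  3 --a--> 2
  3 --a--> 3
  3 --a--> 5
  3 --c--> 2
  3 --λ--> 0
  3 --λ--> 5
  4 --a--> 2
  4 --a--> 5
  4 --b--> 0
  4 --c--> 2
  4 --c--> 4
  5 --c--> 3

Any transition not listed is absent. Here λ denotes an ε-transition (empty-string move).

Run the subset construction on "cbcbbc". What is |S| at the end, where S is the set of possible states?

5

Start in {0}.
Read 'c': {0} → {0, 4}.
Read 'b': {0, 4} → {0, 4, 5}.
Read 'c': {0, 4, 5} → {0, 2, 3, 4, 5}.
Read 'b': {0, 2, 3, 4, 5} → {0, 4, 5}.
Read 'b': {0, 4, 5} → {0, 4, 5}.
Read 'c': {0, 4, 5} → {0, 2, 3, 4, 5}.
That set has 5 states.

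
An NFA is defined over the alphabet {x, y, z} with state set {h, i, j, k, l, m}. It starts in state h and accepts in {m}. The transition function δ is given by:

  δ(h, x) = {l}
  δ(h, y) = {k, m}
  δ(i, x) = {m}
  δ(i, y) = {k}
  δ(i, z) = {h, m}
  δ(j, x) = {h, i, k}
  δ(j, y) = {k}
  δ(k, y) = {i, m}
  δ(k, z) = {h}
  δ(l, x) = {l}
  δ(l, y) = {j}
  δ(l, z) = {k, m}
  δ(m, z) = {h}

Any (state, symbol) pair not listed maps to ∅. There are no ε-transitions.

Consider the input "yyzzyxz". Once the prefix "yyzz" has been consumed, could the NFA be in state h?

Yes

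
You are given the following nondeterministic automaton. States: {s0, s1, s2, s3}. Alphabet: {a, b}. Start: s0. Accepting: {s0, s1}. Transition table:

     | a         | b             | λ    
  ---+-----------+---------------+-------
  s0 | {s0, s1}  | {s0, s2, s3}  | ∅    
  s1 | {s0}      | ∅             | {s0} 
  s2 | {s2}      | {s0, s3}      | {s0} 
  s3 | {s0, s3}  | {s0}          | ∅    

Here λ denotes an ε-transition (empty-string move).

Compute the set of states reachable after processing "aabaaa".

{s0, s1, s2, s3}

Start in {s0}.
Read 'a': {s0} → {s0, s1}.
Read 'a': {s0, s1} → {s0, s1}.
Read 'b': {s0, s1} → {s0, s2, s3}.
Read 'a': {s0, s2, s3} → {s0, s1, s2, s3}.
Read 'a': {s0, s1, s2, s3} → {s0, s1, s2, s3}.
Read 'a': {s0, s1, s2, s3} → {s0, s1, s2, s3}.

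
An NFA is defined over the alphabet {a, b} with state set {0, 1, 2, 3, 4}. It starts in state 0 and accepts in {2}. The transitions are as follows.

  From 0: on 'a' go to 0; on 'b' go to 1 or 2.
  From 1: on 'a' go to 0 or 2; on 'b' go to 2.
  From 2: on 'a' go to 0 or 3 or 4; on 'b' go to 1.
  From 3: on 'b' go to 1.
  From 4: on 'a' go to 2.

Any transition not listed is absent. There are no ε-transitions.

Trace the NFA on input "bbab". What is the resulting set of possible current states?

Start in {0}.
Read 'b': 0→{1, 2}; now {1, 2}.
Read 'b': 1→{2}, 2→{1}; now {1, 2}.
Read 'a': 1→{0, 2}, 2→{0, 3, 4}; now {0, 2, 3, 4}.
Read 'b': 0→{1, 2}, 2→{1}, 3→{1}, 4→∅; now {1, 2}.

{1, 2}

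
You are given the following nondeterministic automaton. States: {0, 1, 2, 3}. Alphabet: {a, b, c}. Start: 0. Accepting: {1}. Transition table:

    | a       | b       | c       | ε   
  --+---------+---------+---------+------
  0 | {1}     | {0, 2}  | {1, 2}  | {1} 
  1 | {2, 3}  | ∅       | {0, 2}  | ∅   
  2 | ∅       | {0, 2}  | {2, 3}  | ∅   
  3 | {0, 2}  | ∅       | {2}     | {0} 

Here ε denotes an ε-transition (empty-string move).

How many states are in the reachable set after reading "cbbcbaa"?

Start: ε-closure({0}) = {0, 1}.
Read 'c': {0, 1} → {0, 1, 2}.
Read 'b': {0, 1, 2} → {0, 1, 2}.
Read 'b': {0, 1, 2} → {0, 1, 2}.
Read 'c': {0, 1, 2} → {0, 1, 2, 3}.
Read 'b': {0, 1, 2, 3} → {0, 1, 2}.
Read 'a': {0, 1, 2} → {0, 1, 2, 3}.
Read 'a': {0, 1, 2, 3} → {0, 1, 2, 3}.
That set has 4 states.

4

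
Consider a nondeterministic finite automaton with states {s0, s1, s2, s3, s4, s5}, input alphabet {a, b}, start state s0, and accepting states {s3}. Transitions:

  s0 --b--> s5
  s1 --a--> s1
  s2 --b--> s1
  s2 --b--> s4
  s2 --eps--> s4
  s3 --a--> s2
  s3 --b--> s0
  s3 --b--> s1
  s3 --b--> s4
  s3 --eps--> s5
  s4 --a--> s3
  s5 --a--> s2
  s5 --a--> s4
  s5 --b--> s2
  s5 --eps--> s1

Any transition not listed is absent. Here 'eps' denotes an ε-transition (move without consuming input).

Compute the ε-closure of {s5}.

Begin with {s5}.
ε-move s5 → s1; add s1.

{s1, s5}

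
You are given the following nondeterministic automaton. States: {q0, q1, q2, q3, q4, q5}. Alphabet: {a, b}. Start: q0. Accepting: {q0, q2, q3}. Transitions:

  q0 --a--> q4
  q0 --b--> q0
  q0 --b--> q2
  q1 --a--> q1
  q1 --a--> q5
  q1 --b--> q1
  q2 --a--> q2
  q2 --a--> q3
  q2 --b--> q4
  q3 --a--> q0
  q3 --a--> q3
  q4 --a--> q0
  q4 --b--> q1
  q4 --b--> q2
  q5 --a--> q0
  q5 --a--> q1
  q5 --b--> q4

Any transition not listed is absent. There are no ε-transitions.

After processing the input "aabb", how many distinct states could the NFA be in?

3

Start in {q0}.
Read 'a': {q0} → {q4}.
Read 'a': {q4} → {q0}.
Read 'b': {q0} → {q0, q2}.
Read 'b': {q0, q2} → {q0, q2, q4}.
That set has 3 states.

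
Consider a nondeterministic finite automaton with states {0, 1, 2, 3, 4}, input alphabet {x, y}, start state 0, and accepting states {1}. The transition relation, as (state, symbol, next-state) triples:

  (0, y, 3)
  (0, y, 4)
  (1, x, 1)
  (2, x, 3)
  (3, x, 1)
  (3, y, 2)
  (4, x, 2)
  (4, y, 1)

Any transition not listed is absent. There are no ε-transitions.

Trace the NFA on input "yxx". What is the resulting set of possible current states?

Start in {0}.
Read 'y': 0→{3, 4}; now {3, 4}.
Read 'x': 3→{1}, 4→{2}; now {1, 2}.
Read 'x': 1→{1}, 2→{3}; now {1, 3}.

{1, 3}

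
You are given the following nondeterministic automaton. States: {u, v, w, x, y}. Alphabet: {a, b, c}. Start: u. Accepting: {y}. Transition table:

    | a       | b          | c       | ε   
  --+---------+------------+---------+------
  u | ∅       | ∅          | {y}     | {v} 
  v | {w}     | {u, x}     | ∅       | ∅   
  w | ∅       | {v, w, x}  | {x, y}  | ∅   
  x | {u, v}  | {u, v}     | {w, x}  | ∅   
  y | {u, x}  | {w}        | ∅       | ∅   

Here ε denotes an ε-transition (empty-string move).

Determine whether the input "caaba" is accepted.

Start: ε-closure({u}) = {u, v}.
Read 'c': u→{y}, v→∅; now {y}.
Read 'a': y→{u, x}; union {u, x}; ε-closure = {u, v, x}.
Read 'a': u→∅, v→{w}, x→{u, v}; now {u, v, w}.
Read 'b': u→∅, v→{u, x}, w→{v, w, x}; now {u, v, w, x}.
Read 'a': u→∅, v→{w}, w→∅, x→{u, v}; now {u, v, w}.
The final set {u, v, w} contains no accepting state.

No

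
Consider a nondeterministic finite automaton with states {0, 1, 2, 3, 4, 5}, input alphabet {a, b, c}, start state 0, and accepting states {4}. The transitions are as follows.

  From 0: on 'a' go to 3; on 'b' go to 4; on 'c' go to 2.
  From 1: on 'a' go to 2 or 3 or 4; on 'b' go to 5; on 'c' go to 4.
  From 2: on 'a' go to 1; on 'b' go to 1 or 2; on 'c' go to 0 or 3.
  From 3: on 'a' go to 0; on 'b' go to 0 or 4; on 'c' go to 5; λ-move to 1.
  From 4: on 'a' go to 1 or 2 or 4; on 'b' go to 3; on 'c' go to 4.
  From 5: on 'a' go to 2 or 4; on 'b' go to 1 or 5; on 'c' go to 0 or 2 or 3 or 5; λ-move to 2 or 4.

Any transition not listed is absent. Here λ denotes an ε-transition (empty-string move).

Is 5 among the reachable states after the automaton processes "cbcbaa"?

Start in {0}.
Read 'c': 0→{2}; now {2}.
Read 'b': 2→{1, 2}; now {1, 2}.
Read 'c': 1→{4}, 2→{0, 3}; union {0, 3, 4}; ε-closure = {0, 1, 3, 4}.
Read 'b': 0→{4}, 1→{5}, 3→{0, 4}, 4→{3}; union {0, 3, 4, 5}; ε-closure = {0, 1, 2, 3, 4, 5}.
Read 'a': 0→{3}, 1→{2, 3, 4}, 2→{1}, 3→{0}, 4→{1, 2, 4}, 5→{2, 4}; now {0, 1, 2, 3, 4}.
Read 'a': 0→{3}, 1→{2, 3, 4}, 2→{1}, 3→{0}, 4→{1, 2, 4}; now {0, 1, 2, 3, 4}.
State 5 is not in {0, 1, 2, 3, 4}.

No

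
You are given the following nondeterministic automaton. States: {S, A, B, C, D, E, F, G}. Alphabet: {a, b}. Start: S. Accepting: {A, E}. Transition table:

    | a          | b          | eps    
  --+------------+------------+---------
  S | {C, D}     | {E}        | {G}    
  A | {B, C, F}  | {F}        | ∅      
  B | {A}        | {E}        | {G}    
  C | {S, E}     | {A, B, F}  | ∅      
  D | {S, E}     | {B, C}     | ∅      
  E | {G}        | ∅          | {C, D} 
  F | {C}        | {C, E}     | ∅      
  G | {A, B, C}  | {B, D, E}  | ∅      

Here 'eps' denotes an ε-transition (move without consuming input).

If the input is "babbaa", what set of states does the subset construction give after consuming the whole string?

{S, A, B, C, D, E, F, G}

Start: ε-closure({S}) = {S, G}.
Read 'b': S→{E}, G→{B, D, E}; union {B, D, E}; ε-closure = {B, C, D, E, G}.
Read 'a': B→{A}, C→{S, E}, D→{S, E}, E→{G}, G→{A, B, C}; union {S, A, B, C, E, G}; ε-closure = {S, A, B, C, D, E, G}.
Read 'b': S→{E}, A→{F}, B→{E}, C→{A, B, F}, D→{B, C}, E→∅, G→{B, D, E}; union {A, B, C, D, E, F}; ε-closure = {A, B, C, D, E, F, G}.
Read 'b': A→{F}, B→{E}, C→{A, B, F}, D→{B, C}, E→∅, F→{C, E}, G→{B, D, E}; union {A, B, C, D, E, F}; ε-closure = {A, B, C, D, E, F, G}.
Read 'a': A→{B, C, F}, B→{A}, C→{S, E}, D→{S, E}, E→{G}, F→{C}, G→{A, B, C}; union {S, A, B, C, E, F, G}; ε-closure = {S, A, B, C, D, E, F, G}.
Read 'a': S→{C, D}, A→{B, C, F}, B→{A}, C→{S, E}, D→{S, E}, E→{G}, F→{C}, G→{A, B, C}; now {S, A, B, C, D, E, F, G}.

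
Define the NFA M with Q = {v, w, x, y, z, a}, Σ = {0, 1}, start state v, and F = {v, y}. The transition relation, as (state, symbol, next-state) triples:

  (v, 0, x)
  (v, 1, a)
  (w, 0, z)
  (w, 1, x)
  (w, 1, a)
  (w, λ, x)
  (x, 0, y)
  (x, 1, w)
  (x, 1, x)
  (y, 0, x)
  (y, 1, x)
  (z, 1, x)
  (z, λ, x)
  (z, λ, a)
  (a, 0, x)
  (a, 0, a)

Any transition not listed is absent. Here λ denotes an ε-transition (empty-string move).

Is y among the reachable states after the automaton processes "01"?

No

Start in {v}.
Read '0': v→{x}; now {x}.
Read '1': x→{w, x}; now {w, x}.
State y is not in {w, x}.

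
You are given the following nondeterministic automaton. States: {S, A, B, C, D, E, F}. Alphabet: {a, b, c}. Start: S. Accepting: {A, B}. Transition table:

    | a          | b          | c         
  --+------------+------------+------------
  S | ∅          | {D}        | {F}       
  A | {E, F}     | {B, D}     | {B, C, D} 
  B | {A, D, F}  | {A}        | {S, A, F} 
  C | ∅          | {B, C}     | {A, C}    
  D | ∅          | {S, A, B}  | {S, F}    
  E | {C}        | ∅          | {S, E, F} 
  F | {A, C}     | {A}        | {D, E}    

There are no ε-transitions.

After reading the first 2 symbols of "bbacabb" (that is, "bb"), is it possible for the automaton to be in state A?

Start in {S}.
Read 'b': {S} → {D}.
Read 'b': {D} → {S, A, B}.
State A is in {S, A, B}.

Yes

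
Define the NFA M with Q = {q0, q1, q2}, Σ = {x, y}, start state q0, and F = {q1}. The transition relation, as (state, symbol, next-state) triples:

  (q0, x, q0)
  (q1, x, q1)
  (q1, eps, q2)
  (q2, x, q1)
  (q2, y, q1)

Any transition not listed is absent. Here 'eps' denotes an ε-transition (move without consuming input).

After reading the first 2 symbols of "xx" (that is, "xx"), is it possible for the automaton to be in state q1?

Start in {q0}.
Read 'x': q0→{q0}; now {q0}.
Read 'x': q0→{q0}; now {q0}.
State q1 is not in {q0}.

No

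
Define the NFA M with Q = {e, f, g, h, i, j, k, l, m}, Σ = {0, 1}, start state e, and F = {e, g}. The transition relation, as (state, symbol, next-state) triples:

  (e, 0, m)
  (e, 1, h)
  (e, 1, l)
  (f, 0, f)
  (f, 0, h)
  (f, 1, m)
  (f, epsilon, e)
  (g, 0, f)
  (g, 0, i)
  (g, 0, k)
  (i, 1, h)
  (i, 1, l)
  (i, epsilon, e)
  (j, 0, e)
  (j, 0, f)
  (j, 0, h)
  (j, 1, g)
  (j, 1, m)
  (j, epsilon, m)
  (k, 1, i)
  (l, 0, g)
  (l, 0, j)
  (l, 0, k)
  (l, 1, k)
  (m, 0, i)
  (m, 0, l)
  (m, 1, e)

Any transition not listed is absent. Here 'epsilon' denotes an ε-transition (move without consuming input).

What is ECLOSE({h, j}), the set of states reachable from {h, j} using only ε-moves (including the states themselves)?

{h, j, m}

Begin with {h, j}.
ε-move j → m; add m.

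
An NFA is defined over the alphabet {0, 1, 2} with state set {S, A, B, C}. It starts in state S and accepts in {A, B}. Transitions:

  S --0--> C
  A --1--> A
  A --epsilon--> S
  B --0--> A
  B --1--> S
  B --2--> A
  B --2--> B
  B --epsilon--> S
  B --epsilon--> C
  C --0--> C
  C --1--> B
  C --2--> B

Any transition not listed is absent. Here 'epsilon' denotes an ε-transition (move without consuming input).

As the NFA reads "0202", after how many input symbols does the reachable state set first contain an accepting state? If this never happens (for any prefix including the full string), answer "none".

Start in {S}.
Read '0': S→{C}; now {C}.
Read '2': C→{B}; union {B}; ε-closure = {S, B, C}.
None of the earlier sets intersect F, but {S, B, C} does.

2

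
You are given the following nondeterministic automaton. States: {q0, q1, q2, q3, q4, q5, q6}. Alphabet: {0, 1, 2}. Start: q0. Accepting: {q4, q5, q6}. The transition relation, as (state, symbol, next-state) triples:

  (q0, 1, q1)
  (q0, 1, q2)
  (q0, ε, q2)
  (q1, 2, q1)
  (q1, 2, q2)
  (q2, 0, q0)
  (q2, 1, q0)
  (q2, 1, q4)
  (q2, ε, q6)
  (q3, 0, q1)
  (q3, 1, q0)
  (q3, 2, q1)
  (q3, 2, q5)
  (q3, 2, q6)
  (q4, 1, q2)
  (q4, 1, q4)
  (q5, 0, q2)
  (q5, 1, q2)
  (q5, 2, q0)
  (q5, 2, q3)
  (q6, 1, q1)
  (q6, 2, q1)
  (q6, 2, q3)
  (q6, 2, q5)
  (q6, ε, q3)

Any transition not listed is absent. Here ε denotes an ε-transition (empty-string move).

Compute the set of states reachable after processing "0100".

{q0, q1, q2, q3, q6}

Start: ε-closure({q0}) = {q0, q2, q3, q6}.
Read '0': q0→∅, q2→{q0}, q3→{q1}, q6→∅; union {q0, q1}; ε-closure = {q0, q1, q2, q3, q6}.
Read '1': q0→{q1, q2}, q1→∅, q2→{q0, q4}, q3→{q0}, q6→{q1}; union {q0, q1, q2, q4}; ε-closure = {q0, q1, q2, q3, q4, q6}.
Read '0': q0→∅, q1→∅, q2→{q0}, q3→{q1}, q4→∅, q6→∅; union {q0, q1}; ε-closure = {q0, q1, q2, q3, q6}.
Read '0': q0→∅, q1→∅, q2→{q0}, q3→{q1}, q6→∅; union {q0, q1}; ε-closure = {q0, q1, q2, q3, q6}.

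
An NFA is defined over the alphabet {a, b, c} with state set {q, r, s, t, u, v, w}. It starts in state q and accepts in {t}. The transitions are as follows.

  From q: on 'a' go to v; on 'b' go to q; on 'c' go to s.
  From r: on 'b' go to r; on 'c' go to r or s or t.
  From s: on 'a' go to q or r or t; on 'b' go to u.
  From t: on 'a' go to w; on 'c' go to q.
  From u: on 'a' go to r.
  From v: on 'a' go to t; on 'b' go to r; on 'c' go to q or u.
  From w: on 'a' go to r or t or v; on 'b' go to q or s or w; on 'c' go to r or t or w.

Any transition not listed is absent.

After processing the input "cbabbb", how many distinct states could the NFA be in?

1

Start in {q}.
Read 'c': {q} → {s}.
Read 'b': {s} → {u}.
Read 'a': {u} → {r}.
Read 'b': {r} → {r}.
Read 'b': {r} → {r}.
Read 'b': {r} → {r}.
That set has 1 state.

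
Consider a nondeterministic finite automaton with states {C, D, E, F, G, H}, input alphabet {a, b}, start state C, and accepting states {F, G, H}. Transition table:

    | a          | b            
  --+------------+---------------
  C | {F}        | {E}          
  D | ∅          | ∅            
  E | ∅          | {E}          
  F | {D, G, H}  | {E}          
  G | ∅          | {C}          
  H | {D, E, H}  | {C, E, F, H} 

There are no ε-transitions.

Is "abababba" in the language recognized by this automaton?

No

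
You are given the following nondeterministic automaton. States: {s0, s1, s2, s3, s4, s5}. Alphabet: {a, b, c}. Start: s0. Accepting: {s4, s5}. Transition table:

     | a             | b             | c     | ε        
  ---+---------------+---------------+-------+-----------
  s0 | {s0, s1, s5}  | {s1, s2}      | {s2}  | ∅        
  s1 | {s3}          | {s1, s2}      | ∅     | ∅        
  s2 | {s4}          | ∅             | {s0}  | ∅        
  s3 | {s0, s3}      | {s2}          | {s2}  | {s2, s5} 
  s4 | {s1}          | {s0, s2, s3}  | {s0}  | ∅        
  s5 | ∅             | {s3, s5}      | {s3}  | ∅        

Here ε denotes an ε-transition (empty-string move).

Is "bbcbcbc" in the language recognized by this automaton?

No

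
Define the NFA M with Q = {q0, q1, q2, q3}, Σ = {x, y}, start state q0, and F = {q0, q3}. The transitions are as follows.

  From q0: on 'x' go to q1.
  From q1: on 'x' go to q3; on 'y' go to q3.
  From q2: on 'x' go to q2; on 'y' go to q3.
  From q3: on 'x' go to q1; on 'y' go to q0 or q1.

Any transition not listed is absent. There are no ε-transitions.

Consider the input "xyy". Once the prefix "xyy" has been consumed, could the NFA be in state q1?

Yes

Start in {q0}.
Read 'x': {q0} → {q1}.
Read 'y': {q1} → {q3}.
Read 'y': {q3} → {q0, q1}.
State q1 is in {q0, q1}.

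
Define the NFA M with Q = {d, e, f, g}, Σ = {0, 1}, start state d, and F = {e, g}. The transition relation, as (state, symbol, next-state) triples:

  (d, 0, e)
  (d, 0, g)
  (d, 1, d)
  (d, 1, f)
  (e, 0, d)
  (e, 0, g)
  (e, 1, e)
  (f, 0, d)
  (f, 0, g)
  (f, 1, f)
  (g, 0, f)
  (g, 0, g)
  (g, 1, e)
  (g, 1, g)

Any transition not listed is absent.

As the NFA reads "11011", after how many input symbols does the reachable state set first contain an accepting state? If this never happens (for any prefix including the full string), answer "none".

Start in {d}.
Read '1': {d} → {d, f}.
Read '1': {d, f} → {d, f}.
Read '0': {d, f} → {d, e, g}.
None of the earlier sets intersect F, but {d, e, g} does.

3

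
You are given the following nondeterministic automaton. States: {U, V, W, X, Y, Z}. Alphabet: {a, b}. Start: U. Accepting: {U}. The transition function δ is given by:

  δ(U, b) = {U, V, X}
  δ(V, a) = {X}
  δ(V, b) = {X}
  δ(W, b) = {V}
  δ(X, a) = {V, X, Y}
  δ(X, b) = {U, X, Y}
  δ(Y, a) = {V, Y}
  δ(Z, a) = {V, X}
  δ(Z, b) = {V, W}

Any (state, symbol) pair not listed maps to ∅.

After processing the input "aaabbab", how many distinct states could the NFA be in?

0

Start in {U}.
Read 'a': {U} → ∅.
The set is empty and remains empty for the remaining 6 symbols.
That set has 0 states.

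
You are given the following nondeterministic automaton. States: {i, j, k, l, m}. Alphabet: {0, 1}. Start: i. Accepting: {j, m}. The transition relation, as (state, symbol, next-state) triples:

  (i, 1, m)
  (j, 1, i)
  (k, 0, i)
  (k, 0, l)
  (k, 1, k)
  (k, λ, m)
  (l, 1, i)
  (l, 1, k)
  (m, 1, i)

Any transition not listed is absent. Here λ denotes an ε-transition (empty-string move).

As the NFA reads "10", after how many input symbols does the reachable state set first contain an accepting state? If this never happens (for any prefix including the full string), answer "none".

1

Start in {i}.
Read '1': i→{m}; now {m}.
None of the earlier sets intersect F, but {m} does.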